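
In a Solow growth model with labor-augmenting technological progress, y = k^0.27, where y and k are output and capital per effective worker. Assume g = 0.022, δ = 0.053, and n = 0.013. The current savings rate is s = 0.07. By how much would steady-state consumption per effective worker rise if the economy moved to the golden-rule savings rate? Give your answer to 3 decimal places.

Capital per effective worker breaks even when investment replaces (n + g + δ)·k; here n + g + δ = 0.088.
Current steady state (s = 0.07): k* = (0.07/0.088)^(1/0.73) ≈ 0.7309, y* = 0.7309^0.27 ≈ 0.9188, c* = (1−0.07)·0.9188 ≈ 0.8545.
At the golden rule the marginal product of capital equals n+g+δ: 0.27·k^(0.27−1) = 0.088. Solving, k_gold = (0.27/0.088)^(1/0.73) ≈ 4.6447.
y_gold = 4.6447^0.27 ≈ 1.5138, c_gold = y_gold − 0.088·k_gold ≈ 1.1051.
Gain: Δc = 1.1051 − 0.8545 ≈ 0.2506.

Δc ≈ 0.251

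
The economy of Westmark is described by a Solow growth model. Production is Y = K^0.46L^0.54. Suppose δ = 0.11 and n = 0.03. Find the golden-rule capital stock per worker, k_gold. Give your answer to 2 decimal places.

The effective depreciation rate is n + δ = 0.03 + 0.11 = 0.14.
Golden rule sets MPK = n+δ: 0.46·k^(0.46−1) = 0.14, so k_gold = (0.46/0.14)^(1/0.54) ≈ 9.0515.

k_gold ≈ 9.05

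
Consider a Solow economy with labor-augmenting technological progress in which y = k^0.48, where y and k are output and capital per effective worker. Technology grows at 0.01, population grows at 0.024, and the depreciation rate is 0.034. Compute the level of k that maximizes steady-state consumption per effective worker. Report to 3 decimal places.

k_gold ≈ 42.872

Capital per effective worker breaks even when investment replaces (n + g + δ)·k; here n + g + δ = 0.068.
Golden rule sets MPK = n+g+δ: 0.48·k^(0.48−1) = 0.068, so k_gold = (0.48/0.068)^(1/0.52) ≈ 42.8724.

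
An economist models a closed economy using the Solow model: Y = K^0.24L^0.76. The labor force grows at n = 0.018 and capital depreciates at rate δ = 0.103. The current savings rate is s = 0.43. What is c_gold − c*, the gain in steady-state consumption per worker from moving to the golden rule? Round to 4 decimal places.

Δc ≈ 0.0928

n + δ = 0.018 + 0.103 = 0.121.
Current steady state (s = 0.43): k* = (0.43/0.121)^(1/0.76) ≈ 5.3037, y* = 5.3037^0.24 ≈ 1.4925, c* = (1−0.43)·1.4925 ≈ 0.8507.
Golden rule sets MPK = n+δ: 0.24·k^(0.24−1) = 0.121, so k_gold = (0.24/0.121)^(1/0.76) ≈ 2.4624.
y_gold = 2.4624^0.24 ≈ 1.2414, c_gold = y_gold − 0.121·k_gold ≈ 0.9435.
Gain: Δc = 0.9435 − 0.8507 ≈ 0.0928.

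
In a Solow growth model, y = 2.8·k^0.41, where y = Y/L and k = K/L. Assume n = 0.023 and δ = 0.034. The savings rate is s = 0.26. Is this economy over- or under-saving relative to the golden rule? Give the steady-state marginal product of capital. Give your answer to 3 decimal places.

The effective depreciation rate is n + δ = 0.023 + 0.034 = 0.057.
Steady-state k*: s·A·k^0.41 = 0.057·k gives k* = (0.26·2.8/0.057)^(1/0.59) ≈ 74.9913.
MPK = 0.41·2.8·74.9913^(-0.59) ≈ 0.0899.
MPK > n+δ = 0.057, so the economy is dynamically efficient (under-saving).

under-saving; MPK ≈ 0.090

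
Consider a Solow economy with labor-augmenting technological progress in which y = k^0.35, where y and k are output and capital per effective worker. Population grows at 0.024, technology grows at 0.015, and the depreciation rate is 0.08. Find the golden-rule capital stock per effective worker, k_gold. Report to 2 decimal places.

Break-even investment rate: n + g + δ = 0.024 + 0.015 + 0.08 = 0.119.
Maximizing c = f(k) − (n+g+δ)·k gives f'(k) = n+g+δ, i.e. 0.35·k^(0.35−1) = 0.119, so k_gold = (0.35/0.119)^(1/0.65) ≈ 5.2578.

k_gold ≈ 5.26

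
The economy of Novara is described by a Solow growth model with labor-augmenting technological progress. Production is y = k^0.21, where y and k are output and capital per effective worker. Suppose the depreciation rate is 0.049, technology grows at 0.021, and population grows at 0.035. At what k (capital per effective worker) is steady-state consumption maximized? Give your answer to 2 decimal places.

k_gold ≈ 2.40

n + g + δ = 0.035 + 0.021 + 0.049 = 0.105.
At the golden rule the marginal product of capital equals n+g+δ: 0.21·k^(0.21−1) = 0.105. Solving, k_gold = (0.21/0.105)^(1/0.79) ≈ 2.4046.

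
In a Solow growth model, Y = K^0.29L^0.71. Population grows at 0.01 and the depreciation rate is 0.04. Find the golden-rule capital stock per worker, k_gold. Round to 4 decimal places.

n + δ = 0.01 + 0.04 = 0.05.
Setting f'(k) = n+δ gives 0.29·k^(0.29−1) = 0.05, hence k_gold = (0.29/0.05)^(1/0.71) ≈ 11.8919.

k_gold ≈ 11.8919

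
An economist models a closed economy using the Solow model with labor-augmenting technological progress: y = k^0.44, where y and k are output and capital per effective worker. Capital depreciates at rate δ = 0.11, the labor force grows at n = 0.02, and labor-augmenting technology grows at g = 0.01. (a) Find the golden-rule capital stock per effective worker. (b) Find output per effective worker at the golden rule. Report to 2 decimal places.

n + g + δ = 0.02 + 0.01 + 0.11 = 0.14.
Maximizing c = f(k) − (n+g+δ)·k gives f'(k) = n+g+δ, i.e. 0.44·k^(0.44−1) = 0.14, so k_gold = (0.44/0.14)^(1/0.56) ≈ 7.7282.
y_gold = 7.7282^0.44 ≈ 2.4590.

(a) k_gold ≈ 7.73; (b) y_gold ≈ 2.46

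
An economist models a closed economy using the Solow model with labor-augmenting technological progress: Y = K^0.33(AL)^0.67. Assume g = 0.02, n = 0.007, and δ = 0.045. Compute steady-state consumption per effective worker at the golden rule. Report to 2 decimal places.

c_gold ≈ 1.42

Break-even investment rate: n + g + δ = 0.007 + 0.02 + 0.045 = 0.072.
Setting f'(k) = n+g+δ gives 0.33·k^(0.33−1) = 0.072, hence k_gold = (0.33/0.072)^(1/0.67) ≈ 9.7015.
y_gold = 9.7015^0.33 ≈ 2.1167.
c_gold = y_gold − (n+g+δ)·k_gold = 2.1167 − 0.072·9.7015 ≈ 1.4182.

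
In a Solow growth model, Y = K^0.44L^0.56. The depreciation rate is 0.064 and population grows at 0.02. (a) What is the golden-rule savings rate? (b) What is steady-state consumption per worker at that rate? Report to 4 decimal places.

The effective depreciation rate is n + δ = 0.02 + 0.064 = 0.084.
For Cobb-Douglas, s_gold equals capital's share: s_gold = 0.44.
Golden rule sets MPK = n+δ: 0.44·k^(0.44−1) = 0.084, so k_gold = (0.44/0.084)^(1/0.56) ≈ 19.2415.
y_gold = 19.2415^0.44 ≈ 3.6734; c_gold = (1−0.44)·y_gold ≈ 2.0571.

(a) s_gold = 0.4400; (b) c_gold ≈ 2.0571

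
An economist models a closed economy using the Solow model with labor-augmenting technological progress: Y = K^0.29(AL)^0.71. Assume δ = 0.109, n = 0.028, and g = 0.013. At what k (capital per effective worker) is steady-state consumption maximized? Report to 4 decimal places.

Capital per effective worker breaks even when investment replaces (n + g + δ)·k; here n + g + δ = 0.15.
Golden rule sets MPK = n+g+δ: 0.29·k^(0.29−1) = 0.15, so k_gold = (0.29/0.15)^(1/0.71) ≈ 2.5307.

k_gold ≈ 2.5307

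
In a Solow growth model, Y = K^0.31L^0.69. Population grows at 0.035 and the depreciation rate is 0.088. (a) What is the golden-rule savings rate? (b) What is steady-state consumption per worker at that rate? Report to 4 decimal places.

The effective depreciation rate is n + δ = 0.035 + 0.088 = 0.123.
For Cobb-Douglas, s_gold equals capital's share: s_gold = 0.31.
Maximizing c = f(k) − (n+δ)·k gives f'(k) = n+δ, i.e. 0.31·k^(0.31−1) = 0.123, so k_gold = (0.31/0.123)^(1/0.69) ≈ 3.8179.
y_gold = 3.8179^0.31 ≈ 1.5148; c_gold = (1−0.31)·y_gold ≈ 1.0452.

(a) s_gold = 0.3100; (b) c_gold ≈ 1.0452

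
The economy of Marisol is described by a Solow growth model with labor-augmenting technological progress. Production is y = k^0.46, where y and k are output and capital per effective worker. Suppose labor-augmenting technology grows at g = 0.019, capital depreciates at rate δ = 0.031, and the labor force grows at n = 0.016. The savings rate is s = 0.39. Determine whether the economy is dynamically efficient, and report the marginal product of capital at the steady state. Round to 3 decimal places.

dynamically efficient; MPK ≈ 0.078

The effective depreciation rate is n + g + δ = 0.016 + 0.019 + 0.031 = 0.066.
Steady-state k*: s·k^0.46 = 0.066·k gives k* = (0.39/0.066)^(1/0.54) ≈ 26.8375.
MPK = 0.46·26.8375^(-0.54) ≈ 0.0778.
MPK > n+g+δ = 0.066, so the economy is dynamically efficient (under-saving).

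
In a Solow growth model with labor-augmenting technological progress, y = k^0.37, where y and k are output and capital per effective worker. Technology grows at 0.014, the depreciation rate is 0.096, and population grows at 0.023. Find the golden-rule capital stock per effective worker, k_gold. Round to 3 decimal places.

n + g + δ = 0.023 + 0.014 + 0.096 = 0.133.
Maximizing c = f(k) − (n+g+δ)·k gives f'(k) = n+g+δ, i.e. 0.37·k^(0.37−1) = 0.133, so k_gold = (0.37/0.133)^(1/0.63) ≈ 5.0736.

k_gold ≈ 5.074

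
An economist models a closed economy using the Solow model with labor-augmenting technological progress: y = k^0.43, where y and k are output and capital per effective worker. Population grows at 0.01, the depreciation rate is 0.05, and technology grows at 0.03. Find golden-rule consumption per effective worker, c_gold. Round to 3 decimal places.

c_gold ≈ 1.855

n + g + δ = 0.01 + 0.03 + 0.05 = 0.09.
Setting f'(k) = n+g+δ gives 0.43·k^(0.43−1) = 0.09, hence k_gold = (0.43/0.09)^(1/0.57) ≈ 15.5462.
y_gold = 15.5462^0.43 ≈ 3.2539.
c_gold = y_gold − (n+g+δ)·k_gold = 3.2539 − 0.09·15.5462 ≈ 1.8547.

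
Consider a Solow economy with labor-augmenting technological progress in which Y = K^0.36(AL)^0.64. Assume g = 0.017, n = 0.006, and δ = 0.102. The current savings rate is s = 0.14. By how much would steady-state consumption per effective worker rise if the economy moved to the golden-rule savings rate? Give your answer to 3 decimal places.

n + g + δ = 0.006 + 0.017 + 0.102 = 0.125.
Current steady state (s = 0.14): k* = (0.14/0.125)^(1/0.64) ≈ 1.1937, y* = 1.1937^0.36 ≈ 1.0658, c* = (1−0.14)·1.0658 ≈ 0.9166.
At the golden rule the marginal product of capital equals n+g+δ: 0.36·k^(0.36−1) = 0.125. Solving, k_gold = (0.36/0.125)^(1/0.64) ≈ 5.2216.
y_gold = 5.2216^0.36 ≈ 1.8130, c_gold = y_gold − 0.125·k_gold ≈ 1.1603.
Gain: Δc = 1.1603 − 0.9166 ≈ 0.2437.

Δc ≈ 0.244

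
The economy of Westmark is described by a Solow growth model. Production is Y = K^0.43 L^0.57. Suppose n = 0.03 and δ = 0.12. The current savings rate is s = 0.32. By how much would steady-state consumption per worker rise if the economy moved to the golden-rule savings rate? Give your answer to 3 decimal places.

Δc ≈ 0.057

The effective depreciation rate is n + δ = 0.03 + 0.12 = 0.15.
Current steady state (s = 0.32): k* = (0.32/0.15)^(1/0.57) ≈ 3.7783, y* = 3.7783^0.43 ≈ 1.7711, c* = (1−0.32)·1.7711 ≈ 1.2043.
Golden rule sets MPK = n+δ: 0.43·k^(0.43−1) = 0.15, so k_gold = (0.43/0.15)^(1/0.57) ≈ 6.3448.
y_gold = 6.3448^0.43 ≈ 2.2133, c_gold = y_gold − 0.15·k_gold ≈ 1.2616.
Gain: Δc = 1.2616 − 1.2043 ≈ 0.0572.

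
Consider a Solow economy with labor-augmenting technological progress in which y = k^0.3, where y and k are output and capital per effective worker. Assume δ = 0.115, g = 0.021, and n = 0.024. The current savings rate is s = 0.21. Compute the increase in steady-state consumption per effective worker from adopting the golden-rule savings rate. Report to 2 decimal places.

Δc ≈ 0.03

n + g + δ = 0.024 + 0.021 + 0.115 = 0.16.
Current steady state (s = 0.21): k* = (0.21/0.16)^(1/0.7) ≈ 1.4747, y* = 1.4747^0.3 ≈ 1.1236, c* = (1−0.21)·1.1236 ≈ 0.8876.
Maximizing c = f(k) − (n+g+δ)·k gives f'(k) = n+g+δ, i.e. 0.3·k^(0.3−1) = 0.16, so k_gold = (0.3/0.16)^(1/0.7) ≈ 2.4547.
y_gold = 2.4547^0.3 ≈ 1.3092, c_gold = y_gold − 0.16·k_gold ≈ 0.9164.
Gain: Δc = 0.9164 − 0.8876 ≈ 0.0288.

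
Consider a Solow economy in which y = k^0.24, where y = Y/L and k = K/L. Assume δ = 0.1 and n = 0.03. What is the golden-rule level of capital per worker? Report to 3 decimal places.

n + δ = 0.03 + 0.1 = 0.13.
Golden rule sets MPK = n+δ: 0.24·k^(0.24−1) = 0.13, so k_gold = (0.24/0.13)^(1/0.76) ≈ 2.2405.

k_gold ≈ 2.241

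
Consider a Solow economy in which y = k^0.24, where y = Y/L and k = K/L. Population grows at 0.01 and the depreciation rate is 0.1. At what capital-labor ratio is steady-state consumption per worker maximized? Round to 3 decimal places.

k_gold ≈ 2.791

Break-even investment rate: n + δ = 0.01 + 0.1 = 0.11.
Setting f'(k) = n+δ gives 0.24·k^(0.24−1) = 0.11, hence k_gold = (0.24/0.11)^(1/0.76) ≈ 2.7913.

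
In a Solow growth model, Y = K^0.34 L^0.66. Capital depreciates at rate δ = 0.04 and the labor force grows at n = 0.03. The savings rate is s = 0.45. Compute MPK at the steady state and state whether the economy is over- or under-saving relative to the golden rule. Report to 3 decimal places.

over-saving; MPK ≈ 0.053

n + δ = 0.03 + 0.04 = 0.07.
Steady-state k*: s·k^0.34 = 0.07·k gives k* = (0.45/0.07)^(1/0.66) ≈ 16.7655.
MPK = 0.34·16.7655^(-0.66) ≈ 0.0529.
MPK < n+δ = 0.07, so the economy is dynamically inefficient (over-saving).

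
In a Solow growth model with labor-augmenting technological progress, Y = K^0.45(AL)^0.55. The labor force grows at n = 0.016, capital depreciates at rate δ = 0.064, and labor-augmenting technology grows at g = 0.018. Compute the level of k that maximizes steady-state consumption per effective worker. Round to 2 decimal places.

k_gold ≈ 15.98

The effective depreciation rate is n + g + δ = 0.016 + 0.018 + 0.064 = 0.098.
Setting f'(k) = n+g+δ gives 0.45·k^(0.45−1) = 0.098, hence k_gold = (0.45/0.098)^(1/0.55) ≈ 15.9813.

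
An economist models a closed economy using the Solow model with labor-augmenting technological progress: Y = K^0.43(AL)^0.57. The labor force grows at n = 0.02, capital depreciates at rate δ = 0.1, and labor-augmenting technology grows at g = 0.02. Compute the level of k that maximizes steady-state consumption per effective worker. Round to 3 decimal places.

Capital per effective worker breaks even when investment replaces (n + g + δ)·k; here n + g + δ = 0.14.
Maximizing c = f(k) − (n+g+δ)·k gives f'(k) = n+g+δ, i.e. 0.43·k^(0.43−1) = 0.14, so k_gold = (0.43/0.14)^(1/0.57) ≈ 7.1612.

k_gold ≈ 7.161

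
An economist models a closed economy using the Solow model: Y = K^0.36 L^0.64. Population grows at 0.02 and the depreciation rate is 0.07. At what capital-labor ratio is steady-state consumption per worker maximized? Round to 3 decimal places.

Capital per worker breaks even when investment replaces (n + δ)·k; here n + δ = 0.09.
At the golden rule the marginal product of capital equals n+δ: 0.36·k^(0.36−1) = 0.09. Solving, k_gold = (0.36/0.09)^(1/0.64) ≈ 8.7241.

k_gold ≈ 8.724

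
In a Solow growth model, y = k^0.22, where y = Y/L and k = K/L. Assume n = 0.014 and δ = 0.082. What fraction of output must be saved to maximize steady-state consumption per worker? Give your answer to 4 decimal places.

Break-even investment rate: n + δ = 0.014 + 0.082 = 0.096.
At the golden rule MPK = n+δ, and in any Cobb-Douglas steady state s = (n+δ)·k/y = MPK·k/y = capital's share 0.22.

s_gold = 0.2200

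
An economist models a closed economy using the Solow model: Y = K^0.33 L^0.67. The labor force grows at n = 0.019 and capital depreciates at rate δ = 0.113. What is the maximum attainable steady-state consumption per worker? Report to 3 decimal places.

n + δ = 0.019 + 0.113 = 0.132.
Setting f'(k) = n+δ gives 0.33·k^(0.33−1) = 0.132, hence k_gold = (0.33/0.132)^(1/0.67) ≈ 3.9259.
y_gold = 3.9259^0.33 ≈ 1.5704.
c_gold = y_gold − (n+δ)·k_gold = 1.5704 − 0.132·3.9259 ≈ 1.0521.

c_gold ≈ 1.052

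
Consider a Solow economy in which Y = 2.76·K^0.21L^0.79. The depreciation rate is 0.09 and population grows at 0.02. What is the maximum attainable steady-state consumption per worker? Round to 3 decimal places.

Break-even investment rate: n + δ = 0.02 + 0.09 = 0.11.
At the golden rule the marginal product of capital equals n+δ: 0.21·2.76·k^(0.21−1) = 0.11. Solving, k_gold = (0.21·2.76/0.11)^(1/0.79) ≈ 8.1958.
y_gold = 2.76·8.1958^0.21 ≈ 4.2930.
c_gold = y_gold − (n+δ)·k_gold = 4.2930 − 0.11·8.1958 ≈ 3.3915.

c_gold ≈ 3.391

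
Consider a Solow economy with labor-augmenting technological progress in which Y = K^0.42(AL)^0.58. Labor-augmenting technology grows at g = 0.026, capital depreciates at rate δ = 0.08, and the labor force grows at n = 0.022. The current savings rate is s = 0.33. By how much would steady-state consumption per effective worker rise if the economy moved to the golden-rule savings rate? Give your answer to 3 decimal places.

The effective depreciation rate is n + g + δ = 0.022 + 0.026 + 0.08 = 0.128.
Current steady state (s = 0.33): k* = (0.33/0.128)^(1/0.58) ≈ 5.1185, y* = 5.1185^0.42 ≈ 1.9854, c* = (1−0.33)·1.9854 ≈ 1.3302.
At the golden rule the marginal product of capital equals n+g+δ: 0.42·k^(0.42−1) = 0.128. Solving, k_gold = (0.42/0.128)^(1/0.58) ≈ 7.7575.
y_gold = 7.7575^0.42 ≈ 2.3642, c_gold = y_gold − 0.128·k_gold ≈ 1.3712.
Gain: Δc = 1.3712 − 1.3302 ≈ 0.0410.

Δc ≈ 0.041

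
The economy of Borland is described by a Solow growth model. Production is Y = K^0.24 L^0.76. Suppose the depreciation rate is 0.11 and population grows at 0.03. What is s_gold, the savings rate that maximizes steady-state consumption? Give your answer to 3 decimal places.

The effective depreciation rate is n + δ = 0.03 + 0.11 = 0.14.
At the golden rule MPK = n+δ, and in any Cobb-Douglas steady state s = (n+δ)·k/y = MPK·k/y = capital's share 0.24.

s_gold = 0.240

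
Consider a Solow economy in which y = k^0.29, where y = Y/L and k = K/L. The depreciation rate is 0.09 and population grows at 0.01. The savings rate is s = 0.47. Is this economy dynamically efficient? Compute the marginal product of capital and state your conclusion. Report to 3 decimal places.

dynamically inefficient; MPK ≈ 0.062

Break-even investment rate: n + δ = 0.01 + 0.09 = 0.1.
Steady-state k*: s·k^0.29 = 0.1·k gives k* = (0.47/0.1)^(1/0.71) ≈ 8.8433.
MPK = 0.29·8.8433^(-0.71) ≈ 0.0617.
MPK < n+δ = 0.1, so the economy is dynamically inefficient (over-saving).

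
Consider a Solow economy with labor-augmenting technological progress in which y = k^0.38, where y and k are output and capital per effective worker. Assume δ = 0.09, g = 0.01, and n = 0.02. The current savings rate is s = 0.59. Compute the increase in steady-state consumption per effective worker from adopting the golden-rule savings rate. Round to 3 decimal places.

Capital per effective worker breaks even when investment replaces (n + g + δ)·k; here n + g + δ = 0.12.
Current steady state (s = 0.59): k* = (0.59/0.12)^(1/0.62) ≈ 13.0496, y* = 13.0496^0.38 ≈ 2.6542, c* = (1−0.59)·2.6542 ≈ 1.0882.
Golden rule sets MPK = n+g+δ: 0.38·k^(0.38−1) = 0.12, so k_gold = (0.38/0.12)^(1/0.62) ≈ 6.4183.
y_gold = 6.4183^0.38 ≈ 2.0268, c_gold = y_gold − 0.12·k_gold ≈ 1.2566.
Gain: Δc = 1.2566 − 1.0882 ≈ 0.1684.

Δc ≈ 0.168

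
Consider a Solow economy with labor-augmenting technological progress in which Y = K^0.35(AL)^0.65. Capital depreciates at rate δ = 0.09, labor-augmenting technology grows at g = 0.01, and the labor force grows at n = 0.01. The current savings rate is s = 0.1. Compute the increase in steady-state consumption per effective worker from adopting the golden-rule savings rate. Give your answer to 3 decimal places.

Δc ≈ 0.357

Capital per effective worker breaks even when investment replaces (n + g + δ)·k; here n + g + δ = 0.11.
Current steady state (s = 0.1): k* = (0.1/0.11)^(1/0.65) ≈ 0.8636, y* = 0.8636^0.35 ≈ 0.9500, c* = (1−0.1)·0.9500 ≈ 0.8550.
At the golden rule the marginal product of capital equals n+g+δ: 0.35·k^(0.35−1) = 0.11. Solving, k_gold = (0.35/0.11)^(1/0.65) ≈ 5.9340.
y_gold = 5.9340^0.35 ≈ 1.8650, c_gold = y_gold − 0.11·k_gold ≈ 1.2122.
Gain: Δc = 1.2122 − 0.8550 ≈ 0.3573.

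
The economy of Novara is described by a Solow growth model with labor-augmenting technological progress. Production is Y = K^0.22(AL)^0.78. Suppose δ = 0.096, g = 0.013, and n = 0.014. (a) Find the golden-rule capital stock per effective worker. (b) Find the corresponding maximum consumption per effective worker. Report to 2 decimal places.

Capital per effective worker breaks even when investment replaces (n + g + δ)·k; here n + g + δ = 0.123.
Golden rule sets MPK = n+g+δ: 0.22·k^(0.22−1) = 0.123, so k_gold = (0.22/0.123)^(1/0.78) ≈ 2.1074.
y_gold = 2.1074^0.22 ≈ 1.1782; c_gold = y_gold − 0.123·k_gold ≈ 0.9190.

(a) k_gold ≈ 2.11; (b) c_gold ≈ 0.92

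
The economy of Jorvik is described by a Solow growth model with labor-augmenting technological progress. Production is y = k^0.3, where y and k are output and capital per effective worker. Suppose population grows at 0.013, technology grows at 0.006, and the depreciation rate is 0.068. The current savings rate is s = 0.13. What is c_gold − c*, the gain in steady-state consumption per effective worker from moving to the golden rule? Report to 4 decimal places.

Capital per effective worker breaks even when investment replaces (n + g + δ)·k; here n + g + δ = 0.087.
Current steady state (s = 0.13): k* = (0.13/0.087)^(1/0.7) ≈ 1.7749, y* = 1.7749^0.3 ≈ 1.1878, c* = (1−0.13)·1.1878 ≈ 1.0334.
Golden rule sets MPK = n+g+δ: 0.3·k^(0.3−1) = 0.087, so k_gold = (0.3/0.087)^(1/0.7) ≈ 5.8614.
y_gold = 5.8614^0.3 ≈ 1.6998, c_gold = y_gold − 0.087·k_gold ≈ 1.1899.
Gain: Δc = 1.1899 − 1.0334 ≈ 0.1565.

Δc ≈ 0.1565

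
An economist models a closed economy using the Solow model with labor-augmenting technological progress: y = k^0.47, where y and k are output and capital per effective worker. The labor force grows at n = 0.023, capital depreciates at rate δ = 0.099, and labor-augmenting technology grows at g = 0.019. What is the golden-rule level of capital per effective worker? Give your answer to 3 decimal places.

k_gold ≈ 9.695

Capital per effective worker breaks even when investment replaces (n + g + δ)·k; here n + g + δ = 0.141.
Maximizing c = f(k) − (n+g+δ)·k gives f'(k) = n+g+δ, i.e. 0.47·k^(0.47−1) = 0.141, so k_gold = (0.47/0.141)^(1/0.53) ≈ 9.6954.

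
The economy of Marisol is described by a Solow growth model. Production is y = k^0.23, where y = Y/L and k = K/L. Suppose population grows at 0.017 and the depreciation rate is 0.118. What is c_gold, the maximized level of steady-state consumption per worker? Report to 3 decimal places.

c_gold ≈ 0.903

The effective depreciation rate is n + δ = 0.017 + 0.118 = 0.135.
Setting f'(k) = n+δ gives 0.23·k^(0.23−1) = 0.135, hence k_gold = (0.23/0.135)^(1/0.77) ≈ 1.9976.
y_gold = 1.9976^0.23 ≈ 1.1725.
c_gold = y_gold − (n+δ)·k_gold = 1.1725 − 0.135·1.9976 ≈ 0.9028.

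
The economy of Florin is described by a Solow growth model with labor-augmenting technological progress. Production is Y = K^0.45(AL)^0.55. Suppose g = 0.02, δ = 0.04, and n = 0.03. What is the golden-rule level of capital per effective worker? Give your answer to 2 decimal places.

n + g + δ = 0.03 + 0.02 + 0.04 = 0.09.
At the golden rule the marginal product of capital equals n+g+δ: 0.45·k^(0.45−1) = 0.09. Solving, k_gold = (0.45/0.09)^(1/0.55) ≈ 18.6575.

k_gold ≈ 18.66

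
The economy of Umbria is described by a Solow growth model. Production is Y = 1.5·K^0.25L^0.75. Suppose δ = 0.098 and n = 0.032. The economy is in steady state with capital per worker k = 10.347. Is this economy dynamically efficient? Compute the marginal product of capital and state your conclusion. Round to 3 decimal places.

dynamically inefficient; MPK ≈ 0.065

Capital per worker breaks even when investment replaces (n + δ)·k; here n + δ = 0.13.
MPK = 0.25·1.5·k^(0.25−1) = 0.25·1.5·10.347^(-0.75) ≈ 0.0650.
MPK < 0.13, so the economy is dynamically inefficient (over-saving).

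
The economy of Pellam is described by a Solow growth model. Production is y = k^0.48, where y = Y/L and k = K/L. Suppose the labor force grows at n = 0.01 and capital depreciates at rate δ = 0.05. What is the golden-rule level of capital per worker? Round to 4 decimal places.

k_gold ≈ 54.5395

The effective depreciation rate is n + δ = 0.01 + 0.05 = 0.06.
At the golden rule the marginal product of capital equals n+δ: 0.48·k^(0.48−1) = 0.06. Solving, k_gold = (0.48/0.06)^(1/0.52) ≈ 54.5395.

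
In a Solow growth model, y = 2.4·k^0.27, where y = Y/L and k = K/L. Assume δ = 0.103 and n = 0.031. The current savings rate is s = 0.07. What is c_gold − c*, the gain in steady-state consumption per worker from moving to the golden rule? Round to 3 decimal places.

Capital per worker breaks even when investment replaces (n + δ)·k; here n + δ = 0.134.
Current steady state (s = 0.07): k* = (0.07·2.4/0.134)^(1/0.73) ≈ 1.3631, y* = 2.4·1.3631^0.27 ≈ 2.6094, c* = (1−0.07)·2.6094 ≈ 2.4267.
Golden rule sets MPK = n+δ: 0.27·2.4·k^(0.27−1) = 0.134, so k_gold = (0.27·2.4/0.134)^(1/0.73) ≈ 8.6622.
y_gold = 2.4·8.6622^0.27 ≈ 4.2990, c_gold = y_gold − 0.134·k_gold ≈ 3.1383.
Gain: Δc = 3.1383 − 2.4267 ≈ 0.7116.

Δc ≈ 0.712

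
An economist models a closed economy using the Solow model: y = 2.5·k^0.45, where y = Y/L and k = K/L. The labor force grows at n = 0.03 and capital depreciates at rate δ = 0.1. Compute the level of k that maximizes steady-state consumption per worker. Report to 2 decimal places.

k_gold ≈ 50.58

Capital per worker breaks even when investment replaces (n + δ)·k; here n + δ = 0.13.
Maximizing c = f(k) − (n+δ)·k gives f'(k) = n+δ, i.e. 0.45·2.5·k^(0.45−1) = 0.13, so k_gold = (0.45·2.5/0.13)^(1/0.55) ≈ 50.5844.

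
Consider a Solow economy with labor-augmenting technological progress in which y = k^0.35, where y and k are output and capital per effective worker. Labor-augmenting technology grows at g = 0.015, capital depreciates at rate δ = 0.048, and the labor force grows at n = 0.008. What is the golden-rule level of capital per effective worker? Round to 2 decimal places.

n + g + δ = 0.008 + 0.015 + 0.048 = 0.071.
Golden rule sets MPK = n+g+δ: 0.35·k^(0.35−1) = 0.071, so k_gold = (0.35/0.071)^(1/0.65) ≈ 11.6375.

k_gold ≈ 11.64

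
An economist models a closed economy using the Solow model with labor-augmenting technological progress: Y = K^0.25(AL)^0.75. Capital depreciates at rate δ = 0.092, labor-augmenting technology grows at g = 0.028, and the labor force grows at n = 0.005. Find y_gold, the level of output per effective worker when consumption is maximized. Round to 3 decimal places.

The effective depreciation rate is n + g + δ = 0.005 + 0.028 + 0.092 = 0.125.
At the golden rule the marginal product of capital equals n+g+δ: 0.25·k^(0.25−1) = 0.125. Solving, k_gold = (0.25/0.125)^(1/0.75) ≈ 2.5198.
Output: y_gold = k_gold^0.25 = 2.5198^0.25 ≈ 1.2599.

y_gold ≈ 1.260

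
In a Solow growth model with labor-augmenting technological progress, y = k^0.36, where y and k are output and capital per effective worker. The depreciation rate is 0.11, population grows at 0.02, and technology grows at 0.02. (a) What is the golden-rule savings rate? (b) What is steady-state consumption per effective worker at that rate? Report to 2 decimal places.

Capital per effective worker breaks even when investment replaces (n + g + δ)·k; here n + g + δ = 0.15.
For Cobb-Douglas, s_gold equals capital's share: s_gold = 0.36.
At the golden rule the marginal product of capital equals n+g+δ: 0.36·k^(0.36−1) = 0.15. Solving, k_gold = (0.36/0.15)^(1/0.64) ≈ 3.9272.
y_gold = 3.9272^0.36 ≈ 1.6363; c_gold = (1−0.36)·y_gold ≈ 1.0472.

(a) s_gold = 0.36; (b) c_gold ≈ 1.05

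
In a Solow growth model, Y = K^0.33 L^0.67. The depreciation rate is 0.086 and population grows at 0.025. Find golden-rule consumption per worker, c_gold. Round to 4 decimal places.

The effective depreciation rate is n + δ = 0.025 + 0.086 = 0.111.
Setting f'(k) = n+δ gives 0.33·k^(0.33−1) = 0.111, hence k_gold = (0.33/0.111)^(1/0.67) ≈ 5.0846.
y_gold = 5.0846^0.33 ≈ 1.7103.
c_gold = y_gold − (n+δ)·k_gold = 1.7103 − 0.111·5.0846 ≈ 1.1459.

c_gold ≈ 1.1459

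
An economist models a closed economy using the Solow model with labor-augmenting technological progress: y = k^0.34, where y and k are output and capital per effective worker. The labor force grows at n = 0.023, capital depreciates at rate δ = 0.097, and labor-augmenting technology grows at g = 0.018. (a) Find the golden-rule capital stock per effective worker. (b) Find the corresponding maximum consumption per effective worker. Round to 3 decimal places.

The effective depreciation rate is n + g + δ = 0.023 + 0.018 + 0.097 = 0.138.
Setting f'(k) = n+g+δ gives 0.34·k^(0.34−1) = 0.138, hence k_gold = (0.34/0.138)^(1/0.66) ≈ 3.9204.
y_gold = 3.9204^0.34 ≈ 1.5912; c_gold = y_gold − 0.138·k_gold ≈ 1.0502.

(a) k_gold ≈ 3.920; (b) c_gold ≈ 1.050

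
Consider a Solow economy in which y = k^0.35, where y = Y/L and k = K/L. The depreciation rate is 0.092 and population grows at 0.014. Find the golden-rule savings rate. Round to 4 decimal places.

Capital per worker breaks even when investment replaces (n + δ)·k; here n + δ = 0.106.
At the golden rule MPK = n+δ, and in any Cobb-Douglas steady state s = (n+δ)·k/y = MPK·k/y = capital's share 0.35.

s_gold = 0.3500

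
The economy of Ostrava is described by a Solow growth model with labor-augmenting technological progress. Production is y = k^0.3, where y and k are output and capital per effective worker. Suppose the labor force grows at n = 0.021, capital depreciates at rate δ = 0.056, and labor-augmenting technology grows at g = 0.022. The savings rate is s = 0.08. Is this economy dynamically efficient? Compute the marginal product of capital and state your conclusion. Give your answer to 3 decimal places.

Capital per effective worker breaks even when investment replaces (n + g + δ)·k; here n + g + δ = 0.099.
Steady-state k*: s·k^0.3 = 0.099·k gives k* = (0.08/0.099)^(1/0.7) ≈ 0.7376.
MPK = 0.3·0.7376^(-0.7) ≈ 0.3713.
MPK > n+g+δ = 0.099, so the economy is dynamically efficient (under-saving).

dynamically efficient; MPK ≈ 0.371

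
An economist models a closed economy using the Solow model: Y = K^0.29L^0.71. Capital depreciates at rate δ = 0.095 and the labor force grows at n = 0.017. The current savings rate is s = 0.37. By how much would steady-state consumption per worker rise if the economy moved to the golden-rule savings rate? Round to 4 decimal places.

n + δ = 0.017 + 0.095 = 0.112.
Current steady state (s = 0.37): k* = (0.37/0.112)^(1/0.71) ≈ 5.3822, y* = 5.3822^0.29 ≈ 1.6292, c* = (1−0.37)·1.6292 ≈ 1.0264.
Maximizing c = f(k) − (n+δ)·k gives f'(k) = n+δ, i.e. 0.29·k^(0.29−1) = 0.112, so k_gold = (0.29/0.112)^(1/0.71) ≈ 3.8189.
y_gold = 3.8189^0.29 ≈ 1.4749, c_gold = y_gold − 0.112·k_gold ≈ 1.0472.
Gain: Δc = 1.0472 − 1.0264 ≈ 0.0208.

Δc ≈ 0.0208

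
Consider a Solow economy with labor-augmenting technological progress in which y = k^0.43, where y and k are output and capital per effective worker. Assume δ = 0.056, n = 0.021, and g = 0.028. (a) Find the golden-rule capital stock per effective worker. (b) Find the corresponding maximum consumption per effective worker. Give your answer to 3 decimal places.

(a) k_gold ≈ 11.862; (b) c_gold ≈ 1.651

Capital per effective worker breaks even when investment replaces (n + g + δ)·k; here n + g + δ = 0.105.
Golden rule sets MPK = n+g+δ: 0.43·k^(0.43−1) = 0.105, so k_gold = (0.43/0.105)^(1/0.57) ≈ 11.8624.
y_gold = 11.8624^0.43 ≈ 2.8966; c_gold = y_gold − 0.105·k_gold ≈ 1.6511.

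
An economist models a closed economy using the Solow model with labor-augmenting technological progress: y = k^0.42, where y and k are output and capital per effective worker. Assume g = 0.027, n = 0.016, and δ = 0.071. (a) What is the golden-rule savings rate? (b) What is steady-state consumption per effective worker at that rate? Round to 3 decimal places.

(a) s_gold = 0.420; (b) c_gold ≈ 1.491

Capital per effective worker breaks even when investment replaces (n + g + δ)·k; here n + g + δ = 0.114.
For Cobb-Douglas, s_gold equals capital's share: s_gold = 0.42.
Maximizing c = f(k) − (n+g+δ)·k gives f'(k) = n+g+δ, i.e. 0.42·k^(0.42−1) = 0.114, so k_gold = (0.42/0.114)^(1/0.58) ≈ 9.4723.
y_gold = 9.4723^0.42 ≈ 2.5711; c_gold = (1−0.42)·y_gold ≈ 1.4912.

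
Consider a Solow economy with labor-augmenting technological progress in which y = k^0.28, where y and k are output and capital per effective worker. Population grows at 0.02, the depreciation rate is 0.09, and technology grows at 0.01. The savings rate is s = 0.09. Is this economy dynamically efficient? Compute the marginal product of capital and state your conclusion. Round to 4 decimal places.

dynamically efficient; MPK ≈ 0.3733

n + g + δ = 0.02 + 0.01 + 0.09 = 0.12.
Steady-state k*: s·k^0.28 = 0.12·k gives k* = (0.09/0.12)^(1/0.72) ≈ 0.6706.
MPK = 0.28·0.6706^(-0.72) ≈ 0.3733.
MPK > n+g+δ = 0.12, so the economy is dynamically efficient (under-saving).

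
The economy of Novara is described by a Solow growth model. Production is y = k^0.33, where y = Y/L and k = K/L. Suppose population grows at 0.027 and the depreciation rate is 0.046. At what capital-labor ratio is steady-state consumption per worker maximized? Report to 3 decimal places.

k_gold ≈ 9.504

n + δ = 0.027 + 0.046 = 0.073.
Maximizing c = f(k) − (n+δ)·k gives f'(k) = n+δ, i.e. 0.33·k^(0.33−1) = 0.073, so k_gold = (0.33/0.073)^(1/0.67) ≈ 9.5038.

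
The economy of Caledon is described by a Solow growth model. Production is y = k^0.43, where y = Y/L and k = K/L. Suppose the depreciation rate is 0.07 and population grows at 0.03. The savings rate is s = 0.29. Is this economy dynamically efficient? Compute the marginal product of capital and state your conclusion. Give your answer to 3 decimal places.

The effective depreciation rate is n + δ = 0.03 + 0.07 = 0.1.
Steady-state k*: s·k^0.43 = 0.1·k gives k* = (0.29/0.1)^(1/0.57) ≈ 6.4748.
MPK = 0.43·6.4748^(-0.57) ≈ 0.1483.
MPK > n+δ = 0.1, so the economy is dynamically efficient (under-saving).

dynamically efficient; MPK ≈ 0.148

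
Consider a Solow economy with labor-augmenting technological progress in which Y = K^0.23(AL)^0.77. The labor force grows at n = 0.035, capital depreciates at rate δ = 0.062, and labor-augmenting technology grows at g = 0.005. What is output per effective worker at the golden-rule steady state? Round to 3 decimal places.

y_gold ≈ 1.275

Break-even investment rate: n + g + δ = 0.035 + 0.005 + 0.062 = 0.102.
Golden rule sets MPK = n+g+δ: 0.23·k^(0.23−1) = 0.102, so k_gold = (0.23/0.102)^(1/0.77) ≈ 2.8748.
Output: y_gold = k_gold^0.23 = 2.8748^0.23 ≈ 1.2749.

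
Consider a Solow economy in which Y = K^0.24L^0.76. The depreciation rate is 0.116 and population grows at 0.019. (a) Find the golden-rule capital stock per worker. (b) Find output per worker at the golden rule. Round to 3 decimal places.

Break-even investment rate: n + δ = 0.019 + 0.116 = 0.135.
Golden rule sets MPK = n+δ: 0.24·k^(0.24−1) = 0.135, so k_gold = (0.24/0.135)^(1/0.76) ≈ 2.1320.
y_gold = 2.1320^0.24 ≈ 1.1992.

(a) k_gold ≈ 2.132; (b) y_gold ≈ 1.199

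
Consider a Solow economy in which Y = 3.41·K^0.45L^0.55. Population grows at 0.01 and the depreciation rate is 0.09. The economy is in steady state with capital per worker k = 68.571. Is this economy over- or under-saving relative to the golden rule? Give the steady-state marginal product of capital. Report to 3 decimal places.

The effective depreciation rate is n + δ = 0.01 + 0.09 = 0.1.
MPK = 0.45·3.41·k^(0.45−1) = 0.45·3.41·68.571^(-0.55) ≈ 0.1500.
MPK > 0.1, so the economy is dynamically efficient (under-saving).

under-saving; MPK ≈ 0.150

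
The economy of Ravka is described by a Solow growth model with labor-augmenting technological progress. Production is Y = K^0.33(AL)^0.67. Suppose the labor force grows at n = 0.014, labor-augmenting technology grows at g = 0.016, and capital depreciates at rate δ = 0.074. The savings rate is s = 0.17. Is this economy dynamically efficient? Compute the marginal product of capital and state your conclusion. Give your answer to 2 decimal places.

dynamically efficient; MPK ≈ 0.20

n + g + δ = 0.014 + 0.016 + 0.074 = 0.104.
Steady-state k*: s·k^0.33 = 0.104·k gives k* = (0.17/0.104)^(1/0.67) ≈ 2.0822.
MPK = 0.33·2.0822^(-0.67) ≈ 0.2019.
MPK > n+g+δ = 0.104, so the economy is dynamically efficient (under-saving).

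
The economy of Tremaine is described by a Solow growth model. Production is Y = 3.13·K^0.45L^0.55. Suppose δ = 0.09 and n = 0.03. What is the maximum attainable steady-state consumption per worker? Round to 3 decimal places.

The effective depreciation rate is n + δ = 0.03 + 0.09 = 0.12.
Golden rule sets MPK = n+δ: 0.45·3.13·k^(0.45−1) = 0.12, so k_gold = (0.45·3.13/0.12)^(1/0.55) ≈ 88.0406.
y_gold = 3.13·88.0406^0.45 ≈ 23.4775.
c_gold = y_gold − (n+δ)·k_gold = 23.4775 − 0.12·88.0406 ≈ 12.9126.

c_gold ≈ 12.913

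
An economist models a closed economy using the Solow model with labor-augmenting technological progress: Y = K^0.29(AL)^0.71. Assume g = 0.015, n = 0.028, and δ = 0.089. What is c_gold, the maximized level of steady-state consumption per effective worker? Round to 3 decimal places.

Break-even investment rate: n + g + δ = 0.028 + 0.015 + 0.089 = 0.132.
At the golden rule the marginal product of capital equals n+g+δ: 0.29·k^(0.29−1) = 0.132. Solving, k_gold = (0.29/0.132)^(1/0.71) ≈ 3.0300.
y_gold = 3.0300^0.29 ≈ 1.3792.
c_gold = y_gold − (n+g+δ)·k_gold = 1.3792 − 0.132·3.0300 ≈ 0.9792.

c_gold ≈ 0.979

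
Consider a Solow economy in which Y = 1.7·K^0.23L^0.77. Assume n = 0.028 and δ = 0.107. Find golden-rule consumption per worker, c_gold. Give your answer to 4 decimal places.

c_gold ≈ 1.7984

The effective depreciation rate is n + δ = 0.028 + 0.107 = 0.135.
At the golden rule the marginal product of capital equals n+δ: 0.23·1.7·k^(0.23−1) = 0.135. Solving, k_gold = (0.23·1.7/0.135)^(1/0.77) ≈ 3.9792.
y_gold = 1.7·3.9792^0.23 ≈ 2.3356.
c_gold = y_gold − (n+δ)·k_gold = 2.3356 − 0.135·3.9792 ≈ 1.7984.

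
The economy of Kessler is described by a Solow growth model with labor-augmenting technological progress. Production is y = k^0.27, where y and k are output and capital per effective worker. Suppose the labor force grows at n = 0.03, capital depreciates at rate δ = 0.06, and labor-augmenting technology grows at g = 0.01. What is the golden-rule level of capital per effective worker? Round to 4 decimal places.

k_gold ≈ 3.8986

Capital per effective worker breaks even when investment replaces (n + g + δ)·k; here n + g + δ = 0.1.
At the golden rule the marginal product of capital equals n+g+δ: 0.27·k^(0.27−1) = 0.1. Solving, k_gold = (0.27/0.1)^(1/0.73) ≈ 3.8986.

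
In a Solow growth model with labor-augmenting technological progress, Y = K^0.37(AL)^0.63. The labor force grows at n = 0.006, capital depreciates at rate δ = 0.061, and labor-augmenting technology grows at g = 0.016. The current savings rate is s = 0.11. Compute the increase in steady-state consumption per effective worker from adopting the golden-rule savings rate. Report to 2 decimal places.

n + g + δ = 0.006 + 0.016 + 0.061 = 0.083.
Current steady state (s = 0.11): k* = (0.11/0.083)^(1/0.63) ≈ 1.5637, y* = 1.5637^0.37 ≈ 1.1799, c* = (1−0.11)·1.1799 ≈ 1.0501.
Golden rule sets MPK = n+g+δ: 0.37·k^(0.37−1) = 0.083, so k_gold = (0.37/0.083)^(1/0.63) ≈ 10.7240.
y_gold = 10.7240^0.37 ≈ 2.4056, c_gold = y_gold − 0.083·k_gold ≈ 1.5156.
Gain: Δc = 1.5156 − 1.0501 ≈ 0.4655.

Δc ≈ 0.47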